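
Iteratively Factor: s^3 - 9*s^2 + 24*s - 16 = (s - 4)*(s^2 - 5*s + 4) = (s - 4)^2*(s - 1)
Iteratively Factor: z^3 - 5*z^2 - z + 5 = (z - 5)*(z^2 - 1) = (z - 5)*(z + 1)*(z - 1)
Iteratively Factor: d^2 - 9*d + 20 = (d - 5)*(d - 4)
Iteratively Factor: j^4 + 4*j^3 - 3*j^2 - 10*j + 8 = (j + 2)*(j^3 + 2*j^2 - 7*j + 4) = (j - 1)*(j + 2)*(j^2 + 3*j - 4) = (j - 1)^2*(j + 2)*(j + 4)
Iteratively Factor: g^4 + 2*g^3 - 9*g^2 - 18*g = (g)*(g^3 + 2*g^2 - 9*g - 18) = g*(g - 3)*(g^2 + 5*g + 6) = g*(g - 3)*(g + 3)*(g + 2)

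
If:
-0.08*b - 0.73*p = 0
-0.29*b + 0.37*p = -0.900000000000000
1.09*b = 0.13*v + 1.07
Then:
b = 2.72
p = -0.30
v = 14.60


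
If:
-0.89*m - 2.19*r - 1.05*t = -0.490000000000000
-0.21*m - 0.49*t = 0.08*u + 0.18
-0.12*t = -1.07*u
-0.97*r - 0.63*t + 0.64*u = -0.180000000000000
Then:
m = 0.01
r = 0.40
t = -0.36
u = -0.04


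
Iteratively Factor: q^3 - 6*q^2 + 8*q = (q - 4)*(q^2 - 2*q) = (q - 4)*(q - 2)*(q)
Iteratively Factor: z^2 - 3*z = (z)*(z - 3)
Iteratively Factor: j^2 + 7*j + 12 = (j + 4)*(j + 3)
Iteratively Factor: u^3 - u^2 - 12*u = (u)*(u^2 - u - 12) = u*(u + 3)*(u - 4)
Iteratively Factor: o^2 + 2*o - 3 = (o + 3)*(o - 1)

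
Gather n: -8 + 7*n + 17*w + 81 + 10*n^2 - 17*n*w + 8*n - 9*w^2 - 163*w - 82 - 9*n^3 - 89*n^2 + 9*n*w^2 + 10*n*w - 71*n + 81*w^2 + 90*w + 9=-9*n^3 - 79*n^2 + n*(9*w^2 - 7*w - 56) + 72*w^2 - 56*w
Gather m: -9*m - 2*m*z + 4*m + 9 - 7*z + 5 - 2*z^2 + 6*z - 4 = m*(-2*z - 5) - 2*z^2 - z + 10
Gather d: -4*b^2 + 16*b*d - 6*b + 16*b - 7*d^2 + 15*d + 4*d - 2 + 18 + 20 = -4*b^2 + 10*b - 7*d^2 + d*(16*b + 19) + 36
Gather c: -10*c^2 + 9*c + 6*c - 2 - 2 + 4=-10*c^2 + 15*c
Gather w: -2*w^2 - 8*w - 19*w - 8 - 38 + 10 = -2*w^2 - 27*w - 36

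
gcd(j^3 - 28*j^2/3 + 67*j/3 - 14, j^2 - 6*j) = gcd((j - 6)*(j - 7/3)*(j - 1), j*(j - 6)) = j - 6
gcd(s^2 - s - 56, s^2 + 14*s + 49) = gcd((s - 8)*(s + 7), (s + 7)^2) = s + 7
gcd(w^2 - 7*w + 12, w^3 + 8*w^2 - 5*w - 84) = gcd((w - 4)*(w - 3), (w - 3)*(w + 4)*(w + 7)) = w - 3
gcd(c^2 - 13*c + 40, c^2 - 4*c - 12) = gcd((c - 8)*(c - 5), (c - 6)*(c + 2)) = 1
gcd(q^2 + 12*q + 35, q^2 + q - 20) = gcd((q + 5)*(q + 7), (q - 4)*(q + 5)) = q + 5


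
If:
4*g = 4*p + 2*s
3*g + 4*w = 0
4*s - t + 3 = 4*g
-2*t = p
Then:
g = -4*w/3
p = 2/5 - 32*w/45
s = -56*w/45 - 4/5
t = 16*w/45 - 1/5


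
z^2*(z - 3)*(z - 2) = z^4 - 5*z^3 + 6*z^2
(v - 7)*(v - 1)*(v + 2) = v^3 - 6*v^2 - 9*v + 14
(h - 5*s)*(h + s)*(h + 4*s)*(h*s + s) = h^4*s + h^3*s - 21*h^2*s^3 - 20*h*s^4 - 21*h*s^3 - 20*s^4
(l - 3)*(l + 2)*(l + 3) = l^3 + 2*l^2 - 9*l - 18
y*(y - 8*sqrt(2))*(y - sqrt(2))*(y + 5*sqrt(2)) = y^4 - 4*sqrt(2)*y^3 - 74*y^2 + 80*sqrt(2)*y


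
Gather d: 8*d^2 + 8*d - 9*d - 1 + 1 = 8*d^2 - d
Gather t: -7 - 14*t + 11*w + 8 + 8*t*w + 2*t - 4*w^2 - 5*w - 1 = t*(8*w - 12) - 4*w^2 + 6*w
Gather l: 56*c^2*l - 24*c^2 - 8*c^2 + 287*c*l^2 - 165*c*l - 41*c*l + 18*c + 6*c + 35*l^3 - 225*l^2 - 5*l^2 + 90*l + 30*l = -32*c^2 + 24*c + 35*l^3 + l^2*(287*c - 230) + l*(56*c^2 - 206*c + 120)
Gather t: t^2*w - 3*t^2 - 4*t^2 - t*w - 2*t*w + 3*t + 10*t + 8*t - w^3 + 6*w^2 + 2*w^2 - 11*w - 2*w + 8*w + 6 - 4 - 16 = t^2*(w - 7) + t*(21 - 3*w) - w^3 + 8*w^2 - 5*w - 14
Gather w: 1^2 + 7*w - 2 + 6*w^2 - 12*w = 6*w^2 - 5*w - 1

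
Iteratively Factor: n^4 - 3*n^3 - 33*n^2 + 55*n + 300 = (n - 5)*(n^3 + 2*n^2 - 23*n - 60) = (n - 5)*(n + 4)*(n^2 - 2*n - 15) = (n - 5)^2*(n + 4)*(n + 3)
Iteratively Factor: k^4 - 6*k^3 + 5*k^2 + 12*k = (k - 3)*(k^3 - 3*k^2 - 4*k) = (k - 4)*(k - 3)*(k^2 + k) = k*(k - 4)*(k - 3)*(k + 1)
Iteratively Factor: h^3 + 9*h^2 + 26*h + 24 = (h + 3)*(h^2 + 6*h + 8) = (h + 2)*(h + 3)*(h + 4)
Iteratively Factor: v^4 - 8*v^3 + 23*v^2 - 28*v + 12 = (v - 1)*(v^3 - 7*v^2 + 16*v - 12) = (v - 2)*(v - 1)*(v^2 - 5*v + 6) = (v - 2)^2*(v - 1)*(v - 3)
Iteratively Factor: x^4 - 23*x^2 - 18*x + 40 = (x + 2)*(x^3 - 2*x^2 - 19*x + 20) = (x + 2)*(x + 4)*(x^2 - 6*x + 5) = (x - 1)*(x + 2)*(x + 4)*(x - 5)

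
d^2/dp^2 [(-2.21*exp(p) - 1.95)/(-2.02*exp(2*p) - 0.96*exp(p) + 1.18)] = (9.017684*exp(4*p) + 27.541488*exp(3*p) + 42.950856*exp(2*p) + 22.892688*exp(p) + 5.286164)*exp(p)/(8.242408*exp(6*p) + 11.751552*exp(5*p) - 8.85972*exp(4*p) - 12.8448*exp(3*p) + 5.17548*exp(2*p) + 4.010112*exp(p) - 1.643032)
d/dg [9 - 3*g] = -3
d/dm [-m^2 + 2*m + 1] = 2 - 2*m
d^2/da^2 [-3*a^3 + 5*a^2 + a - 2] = 10 - 18*a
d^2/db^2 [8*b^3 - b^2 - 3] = 48*b - 2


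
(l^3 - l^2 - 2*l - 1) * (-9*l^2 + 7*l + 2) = -9*l^5 + 16*l^4 + 13*l^3 - 7*l^2 - 11*l - 2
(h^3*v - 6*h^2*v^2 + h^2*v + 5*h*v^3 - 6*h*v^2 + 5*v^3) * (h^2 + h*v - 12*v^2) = h^5*v - 5*h^4*v^2 + h^4*v - 13*h^3*v^3 - 5*h^3*v^2 + 77*h^2*v^4 - 13*h^2*v^3 - 60*h*v^5 + 77*h*v^4 - 60*v^5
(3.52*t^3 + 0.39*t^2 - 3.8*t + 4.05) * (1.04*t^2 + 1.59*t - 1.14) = 3.6608*t^5 + 6.0024*t^4 - 7.3447*t^3 - 2.2746*t^2 + 10.7715*t - 4.617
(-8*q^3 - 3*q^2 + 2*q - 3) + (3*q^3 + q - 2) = -5*q^3 - 3*q^2 + 3*q - 5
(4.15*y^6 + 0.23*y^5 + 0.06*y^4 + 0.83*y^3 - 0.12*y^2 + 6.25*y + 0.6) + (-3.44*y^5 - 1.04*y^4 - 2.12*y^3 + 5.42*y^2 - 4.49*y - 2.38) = 4.15*y^6 - 3.21*y^5 - 0.98*y^4 - 1.29*y^3 + 5.3*y^2 + 1.76*y - 1.78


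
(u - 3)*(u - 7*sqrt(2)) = u^2 - 7*sqrt(2)*u - 3*u + 21*sqrt(2)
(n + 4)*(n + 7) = n^2 + 11*n + 28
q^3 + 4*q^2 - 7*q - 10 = (q - 2)*(q + 1)*(q + 5)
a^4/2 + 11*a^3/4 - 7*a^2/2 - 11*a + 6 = (a/2 + 1)*(a - 2)*(a - 1/2)*(a + 6)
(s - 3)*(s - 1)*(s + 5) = s^3 + s^2 - 17*s + 15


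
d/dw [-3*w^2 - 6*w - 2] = -6*w - 6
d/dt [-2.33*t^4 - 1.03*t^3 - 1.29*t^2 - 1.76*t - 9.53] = -9.32*t^3 - 3.09*t^2 - 2.58*t - 1.76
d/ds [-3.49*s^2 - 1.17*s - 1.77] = -6.98*s - 1.17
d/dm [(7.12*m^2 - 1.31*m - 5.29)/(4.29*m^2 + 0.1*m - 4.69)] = (6.3319*m^2 - 21.3974*m + 6.6729)/(18.4041*m^4 + 0.858*m^3 - 40.2302*m^2 - 0.938*m + 21.9961)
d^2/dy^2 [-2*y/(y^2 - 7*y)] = -4/(y^3 - 21*y^2 + 147*y - 343)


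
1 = 1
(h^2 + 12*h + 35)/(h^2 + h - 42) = (h + 5)/(h - 6)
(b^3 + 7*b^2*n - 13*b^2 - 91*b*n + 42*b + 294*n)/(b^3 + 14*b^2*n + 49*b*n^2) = (b^2 - 13*b + 42)/(b*(b + 7*n))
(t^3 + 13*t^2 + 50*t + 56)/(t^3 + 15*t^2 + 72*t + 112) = (t + 2)/(t + 4)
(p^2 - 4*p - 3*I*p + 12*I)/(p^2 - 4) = (p^2 - 4*p - 3*I*p + 12*I)/(p^2 - 4)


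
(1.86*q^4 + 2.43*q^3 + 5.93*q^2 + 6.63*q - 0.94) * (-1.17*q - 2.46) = -2.1762*q^5 - 7.4187*q^4 - 12.9159*q^3 - 22.3449*q^2 - 15.21*q + 2.3124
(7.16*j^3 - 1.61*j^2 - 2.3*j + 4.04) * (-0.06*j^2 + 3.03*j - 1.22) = -0.4296*j^5 + 21.7914*j^4 - 13.4755*j^3 - 5.2472*j^2 + 15.0472*j - 4.9288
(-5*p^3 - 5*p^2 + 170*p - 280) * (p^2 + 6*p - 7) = -5*p^5 - 35*p^4 + 175*p^3 + 775*p^2 - 2870*p + 1960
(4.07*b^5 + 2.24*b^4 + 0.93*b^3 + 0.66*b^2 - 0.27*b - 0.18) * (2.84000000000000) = 11.5588*b^5 + 6.3616*b^4 + 2.6412*b^3 + 1.8744*b^2 - 0.7668*b - 0.5112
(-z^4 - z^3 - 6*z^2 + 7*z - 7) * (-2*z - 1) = 2*z^5 + 3*z^4 + 13*z^3 - 8*z^2 + 7*z + 7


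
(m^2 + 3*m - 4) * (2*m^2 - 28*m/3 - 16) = 2*m^4 - 10*m^3/3 - 52*m^2 - 32*m/3 + 64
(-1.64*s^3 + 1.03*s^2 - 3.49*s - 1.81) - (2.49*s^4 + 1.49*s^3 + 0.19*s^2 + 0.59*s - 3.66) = -2.49*s^4 - 3.13*s^3 + 0.84*s^2 - 4.08*s + 1.85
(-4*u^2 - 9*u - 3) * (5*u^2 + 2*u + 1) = -20*u^4 - 53*u^3 - 37*u^2 - 15*u - 3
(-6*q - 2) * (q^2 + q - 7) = -6*q^3 - 8*q^2 + 40*q + 14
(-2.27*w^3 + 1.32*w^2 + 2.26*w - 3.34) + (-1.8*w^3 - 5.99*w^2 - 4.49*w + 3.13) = -4.07*w^3 - 4.67*w^2 - 2.23*w - 0.21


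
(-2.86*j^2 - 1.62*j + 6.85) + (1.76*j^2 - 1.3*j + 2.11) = -1.1*j^2 - 2.92*j + 8.96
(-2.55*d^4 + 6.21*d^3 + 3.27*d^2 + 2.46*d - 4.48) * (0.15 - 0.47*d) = 1.1985*d^5 - 3.3012*d^4 - 0.6054*d^3 - 0.6657*d^2 + 2.4746*d - 0.672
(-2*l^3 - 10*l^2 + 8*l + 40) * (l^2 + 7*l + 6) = -2*l^5 - 24*l^4 - 74*l^3 + 36*l^2 + 328*l + 240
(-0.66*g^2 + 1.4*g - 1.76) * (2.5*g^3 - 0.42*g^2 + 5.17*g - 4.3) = -1.65*g^5 + 3.7772*g^4 - 8.4002*g^3 + 10.8152*g^2 - 15.1192*g + 7.568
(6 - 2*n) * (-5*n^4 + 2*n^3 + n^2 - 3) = 10*n^5 - 34*n^4 + 10*n^3 + 6*n^2 + 6*n - 18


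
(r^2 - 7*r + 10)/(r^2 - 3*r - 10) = (r - 2)/(r + 2)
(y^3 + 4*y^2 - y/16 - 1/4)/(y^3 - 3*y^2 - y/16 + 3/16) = (y + 4)/(y - 3)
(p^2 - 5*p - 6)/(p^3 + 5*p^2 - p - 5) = (p - 6)/(p^2 + 4*p - 5)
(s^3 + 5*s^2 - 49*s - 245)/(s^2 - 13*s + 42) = (s^2 + 12*s + 35)/(s - 6)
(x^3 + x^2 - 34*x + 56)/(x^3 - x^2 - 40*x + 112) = (x - 2)/(x - 4)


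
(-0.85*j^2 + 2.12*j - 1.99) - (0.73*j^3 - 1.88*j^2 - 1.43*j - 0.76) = -0.73*j^3 + 1.03*j^2 + 3.55*j - 1.23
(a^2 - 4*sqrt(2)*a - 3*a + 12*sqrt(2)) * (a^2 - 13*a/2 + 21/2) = a^4 - 19*a^3/2 - 4*sqrt(2)*a^3 + 30*a^2 + 38*sqrt(2)*a^2 - 120*sqrt(2)*a - 63*a/2 + 126*sqrt(2)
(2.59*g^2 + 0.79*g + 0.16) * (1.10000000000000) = 2.849*g^2 + 0.869*g + 0.176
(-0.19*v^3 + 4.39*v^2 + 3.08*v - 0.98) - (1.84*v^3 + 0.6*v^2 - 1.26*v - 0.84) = -2.03*v^3 + 3.79*v^2 + 4.34*v - 0.14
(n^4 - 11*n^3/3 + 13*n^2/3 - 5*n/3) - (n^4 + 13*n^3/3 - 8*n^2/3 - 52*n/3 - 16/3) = -8*n^3 + 7*n^2 + 47*n/3 + 16/3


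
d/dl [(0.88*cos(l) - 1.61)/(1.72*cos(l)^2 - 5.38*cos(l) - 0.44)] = (1.5136*cos(l)^2 - 5.5384*cos(l) + 9.049)*sin(l)/(2.9584*cos(l)^4 - 18.5072*cos(l)^3 + 27.4308*cos(l)^2 + 4.7344*cos(l) + 0.1936)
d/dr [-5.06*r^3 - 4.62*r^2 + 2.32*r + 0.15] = -15.18*r^2 - 9.24*r + 2.32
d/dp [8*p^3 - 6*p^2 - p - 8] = 24*p^2 - 12*p - 1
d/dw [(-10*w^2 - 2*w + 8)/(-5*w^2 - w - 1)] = 10*(10*w + 1)/(5*w^2 + w + 1)^2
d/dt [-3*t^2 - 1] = -6*t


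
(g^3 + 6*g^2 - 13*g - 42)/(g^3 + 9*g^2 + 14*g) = (g - 3)/g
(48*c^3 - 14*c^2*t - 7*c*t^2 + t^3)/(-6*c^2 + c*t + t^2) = -8*c + t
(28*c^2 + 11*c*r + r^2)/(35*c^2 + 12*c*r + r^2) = (4*c + r)/(5*c + r)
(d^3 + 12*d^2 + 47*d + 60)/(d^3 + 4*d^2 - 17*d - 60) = (d + 4)/(d - 4)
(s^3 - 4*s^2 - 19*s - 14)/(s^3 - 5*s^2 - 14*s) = (s + 1)/s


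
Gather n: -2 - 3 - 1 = -6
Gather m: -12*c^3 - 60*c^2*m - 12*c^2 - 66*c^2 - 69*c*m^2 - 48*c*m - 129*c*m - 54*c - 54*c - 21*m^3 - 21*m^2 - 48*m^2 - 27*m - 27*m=-12*c^3 - 78*c^2 - 108*c - 21*m^3 + m^2*(-69*c - 69) + m*(-60*c^2 - 177*c - 54)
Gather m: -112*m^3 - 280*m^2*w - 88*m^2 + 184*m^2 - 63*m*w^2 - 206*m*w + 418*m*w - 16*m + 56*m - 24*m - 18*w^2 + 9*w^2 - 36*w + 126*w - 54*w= -112*m^3 + m^2*(96 - 280*w) + m*(-63*w^2 + 212*w + 16) - 9*w^2 + 36*w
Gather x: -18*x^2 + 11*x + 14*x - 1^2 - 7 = -18*x^2 + 25*x - 8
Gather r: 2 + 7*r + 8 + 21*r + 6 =28*r + 16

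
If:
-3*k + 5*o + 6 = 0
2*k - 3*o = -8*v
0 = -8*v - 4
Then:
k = 2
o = 0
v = -1/2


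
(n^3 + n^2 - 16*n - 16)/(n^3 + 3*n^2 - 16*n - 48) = (n + 1)/(n + 3)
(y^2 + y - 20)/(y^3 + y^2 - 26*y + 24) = (y + 5)/(y^2 + 5*y - 6)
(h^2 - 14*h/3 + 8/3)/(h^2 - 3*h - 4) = (h - 2/3)/(h + 1)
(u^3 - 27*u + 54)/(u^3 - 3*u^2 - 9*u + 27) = (u + 6)/(u + 3)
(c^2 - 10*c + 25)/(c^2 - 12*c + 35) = (c - 5)/(c - 7)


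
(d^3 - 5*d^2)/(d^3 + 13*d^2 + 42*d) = d*(d - 5)/(d^2 + 13*d + 42)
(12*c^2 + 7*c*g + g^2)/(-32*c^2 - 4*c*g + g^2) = (-3*c - g)/(8*c - g)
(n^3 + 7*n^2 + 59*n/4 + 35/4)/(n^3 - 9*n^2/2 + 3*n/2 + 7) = (4*n^2 + 24*n + 35)/(2*(2*n^2 - 11*n + 14))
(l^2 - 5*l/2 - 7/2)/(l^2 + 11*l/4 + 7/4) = 2*(2*l - 7)/(4*l + 7)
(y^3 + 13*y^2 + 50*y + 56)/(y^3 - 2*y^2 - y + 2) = (y^3 + 13*y^2 + 50*y + 56)/(y^3 - 2*y^2 - y + 2)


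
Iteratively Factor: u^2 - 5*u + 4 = (u - 4)*(u - 1)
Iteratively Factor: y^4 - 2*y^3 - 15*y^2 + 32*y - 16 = (y + 4)*(y^3 - 6*y^2 + 9*y - 4) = (y - 4)*(y + 4)*(y^2 - 2*y + 1) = (y - 4)*(y - 1)*(y + 4)*(y - 1)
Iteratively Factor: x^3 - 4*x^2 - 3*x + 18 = (x - 3)*(x^2 - x - 6) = (x - 3)*(x + 2)*(x - 3)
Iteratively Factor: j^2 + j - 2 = (j + 2)*(j - 1)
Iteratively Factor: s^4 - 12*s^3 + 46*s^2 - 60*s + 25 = (s - 5)*(s^3 - 7*s^2 + 11*s - 5) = (s - 5)*(s - 1)*(s^2 - 6*s + 5) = (s - 5)*(s - 1)^2*(s - 5)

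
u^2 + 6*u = u*(u + 6)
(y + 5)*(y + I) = y^2 + 5*y + I*y + 5*I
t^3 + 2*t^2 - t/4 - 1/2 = (t - 1/2)*(t + 1/2)*(t + 2)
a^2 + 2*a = a*(a + 2)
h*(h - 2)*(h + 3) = h^3 + h^2 - 6*h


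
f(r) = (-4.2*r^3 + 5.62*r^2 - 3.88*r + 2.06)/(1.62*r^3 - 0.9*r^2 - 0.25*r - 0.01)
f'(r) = (-12.6*r^2 + 11.24*r - 3.88)/(1.62*r^3 - 0.9*r^2 - 0.25*r - 0.01) + (-4.86*r^2 + 1.8*r + 0.25)*(-4.2*r^3 + 5.62*r^2 - 3.88*r + 2.06)/(1.62*r^3 - 0.9*r^2 - 0.25*r - 0.01)^2 = (-5.3244*r^4 + 14.6712*r^3 - 14.7826*r^2 + 3.5956*r + 0.5538)/(2.6244*r^6 - 2.916*r^5 + 0.4176*r^3 + 0.0805*r^2 + 0.005*r + 0.0001)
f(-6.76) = -2.93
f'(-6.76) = -0.06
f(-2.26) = -3.87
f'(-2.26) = -0.76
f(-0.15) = 1561.08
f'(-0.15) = -116563.92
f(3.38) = -2.12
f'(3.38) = -0.11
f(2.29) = -1.96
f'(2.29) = -0.19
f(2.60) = -2.02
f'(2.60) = -0.16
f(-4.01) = -3.21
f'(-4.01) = -0.19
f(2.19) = -1.94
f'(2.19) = -0.21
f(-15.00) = -2.74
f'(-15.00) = -0.01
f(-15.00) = -2.74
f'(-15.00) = -0.01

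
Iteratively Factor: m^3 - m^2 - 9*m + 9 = (m - 3)*(m^2 + 2*m - 3) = (m - 3)*(m - 1)*(m + 3)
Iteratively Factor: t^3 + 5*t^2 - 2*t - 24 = (t - 2)*(t^2 + 7*t + 12) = (t - 2)*(t + 4)*(t + 3)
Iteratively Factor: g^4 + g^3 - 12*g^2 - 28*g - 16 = (g + 2)*(g^3 - g^2 - 10*g - 8) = (g - 4)*(g + 2)*(g^2 + 3*g + 2) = (g - 4)*(g + 2)^2*(g + 1)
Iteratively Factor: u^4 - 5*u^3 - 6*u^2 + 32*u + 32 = (u - 4)*(u^3 - u^2 - 10*u - 8) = (u - 4)^2*(u^2 + 3*u + 2) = (u - 4)^2*(u + 2)*(u + 1)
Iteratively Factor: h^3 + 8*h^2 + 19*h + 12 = (h + 1)*(h^2 + 7*h + 12) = (h + 1)*(h + 3)*(h + 4)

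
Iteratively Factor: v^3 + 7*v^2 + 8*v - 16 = (v + 4)*(v^2 + 3*v - 4) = (v + 4)^2*(v - 1)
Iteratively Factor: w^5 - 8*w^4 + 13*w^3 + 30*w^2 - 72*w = (w - 4)*(w^4 - 4*w^3 - 3*w^2 + 18*w) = (w - 4)*(w - 3)*(w^3 - w^2 - 6*w) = (w - 4)*(w - 3)^2*(w^2 + 2*w) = w*(w - 4)*(w - 3)^2*(w + 2)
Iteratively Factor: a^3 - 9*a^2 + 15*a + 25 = (a - 5)*(a^2 - 4*a - 5) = (a - 5)*(a + 1)*(a - 5)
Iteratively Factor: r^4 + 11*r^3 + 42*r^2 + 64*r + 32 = (r + 4)*(r^3 + 7*r^2 + 14*r + 8) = (r + 4)^2*(r^2 + 3*r + 2) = (r + 2)*(r + 4)^2*(r + 1)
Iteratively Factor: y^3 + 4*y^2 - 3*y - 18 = (y - 2)*(y^2 + 6*y + 9) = (y - 2)*(y + 3)*(y + 3)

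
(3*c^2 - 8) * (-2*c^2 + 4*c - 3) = -6*c^4 + 12*c^3 + 7*c^2 - 32*c + 24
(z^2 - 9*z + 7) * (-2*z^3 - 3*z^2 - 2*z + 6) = -2*z^5 + 15*z^4 + 11*z^3 + 3*z^2 - 68*z + 42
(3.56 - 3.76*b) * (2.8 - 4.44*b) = 16.6944*b^2 - 26.3344*b + 9.968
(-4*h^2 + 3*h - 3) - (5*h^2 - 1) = -9*h^2 + 3*h - 2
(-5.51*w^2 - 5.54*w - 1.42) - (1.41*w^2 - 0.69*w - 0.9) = -6.92*w^2 - 4.85*w - 0.52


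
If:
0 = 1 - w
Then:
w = 1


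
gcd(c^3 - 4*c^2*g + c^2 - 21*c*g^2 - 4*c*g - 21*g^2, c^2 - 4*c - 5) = c + 1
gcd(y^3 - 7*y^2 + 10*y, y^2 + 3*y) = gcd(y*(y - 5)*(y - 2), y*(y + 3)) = y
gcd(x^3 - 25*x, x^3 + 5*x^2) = x^2 + 5*x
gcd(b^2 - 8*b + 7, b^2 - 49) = b - 7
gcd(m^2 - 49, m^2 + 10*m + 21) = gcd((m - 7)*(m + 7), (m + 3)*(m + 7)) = m + 7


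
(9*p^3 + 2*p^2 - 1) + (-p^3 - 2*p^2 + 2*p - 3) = 8*p^3 + 2*p - 4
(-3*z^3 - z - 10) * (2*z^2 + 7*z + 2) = -6*z^5 - 21*z^4 - 8*z^3 - 27*z^2 - 72*z - 20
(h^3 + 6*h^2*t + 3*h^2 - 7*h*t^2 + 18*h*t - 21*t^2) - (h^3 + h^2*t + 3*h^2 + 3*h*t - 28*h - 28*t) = 5*h^2*t - 7*h*t^2 + 15*h*t + 28*h - 21*t^2 + 28*t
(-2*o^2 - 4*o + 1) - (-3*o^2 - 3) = o^2 - 4*o + 4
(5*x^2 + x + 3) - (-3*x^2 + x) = 8*x^2 + 3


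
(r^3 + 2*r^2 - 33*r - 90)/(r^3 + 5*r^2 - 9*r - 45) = (r - 6)/(r - 3)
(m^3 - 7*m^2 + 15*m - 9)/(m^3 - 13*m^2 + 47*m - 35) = (m^2 - 6*m + 9)/(m^2 - 12*m + 35)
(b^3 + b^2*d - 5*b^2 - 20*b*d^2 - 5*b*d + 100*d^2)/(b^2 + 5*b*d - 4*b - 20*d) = (b^2 - 4*b*d - 5*b + 20*d)/(b - 4)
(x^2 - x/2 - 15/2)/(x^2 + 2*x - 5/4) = 2*(x - 3)/(2*x - 1)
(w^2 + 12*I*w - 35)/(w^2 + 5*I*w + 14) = (w + 5*I)/(w - 2*I)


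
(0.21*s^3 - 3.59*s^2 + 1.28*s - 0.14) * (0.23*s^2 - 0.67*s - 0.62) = 0.0483*s^5 - 0.9664*s^4 + 2.5695*s^3 + 1.336*s^2 - 0.6998*s + 0.0868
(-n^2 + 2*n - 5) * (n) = -n^3 + 2*n^2 - 5*n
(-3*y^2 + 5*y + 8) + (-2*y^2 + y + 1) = -5*y^2 + 6*y + 9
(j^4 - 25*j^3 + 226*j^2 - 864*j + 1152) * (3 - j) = -j^5 + 28*j^4 - 301*j^3 + 1542*j^2 - 3744*j + 3456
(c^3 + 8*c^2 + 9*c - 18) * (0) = 0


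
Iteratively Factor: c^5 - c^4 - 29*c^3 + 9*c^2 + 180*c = (c + 3)*(c^4 - 4*c^3 - 17*c^2 + 60*c) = (c + 3)*(c + 4)*(c^3 - 8*c^2 + 15*c) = c*(c + 3)*(c + 4)*(c^2 - 8*c + 15) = c*(c - 3)*(c + 3)*(c + 4)*(c - 5)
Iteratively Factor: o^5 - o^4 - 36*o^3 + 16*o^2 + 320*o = (o)*(o^4 - o^3 - 36*o^2 + 16*o + 320) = o*(o + 4)*(o^3 - 5*o^2 - 16*o + 80) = o*(o - 5)*(o + 4)*(o^2 - 16) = o*(o - 5)*(o - 4)*(o + 4)*(o + 4)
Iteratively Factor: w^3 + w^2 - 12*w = (w - 3)*(w^2 + 4*w) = w*(w - 3)*(w + 4)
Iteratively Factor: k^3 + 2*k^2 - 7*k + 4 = (k + 4)*(k^2 - 2*k + 1) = (k - 1)*(k + 4)*(k - 1)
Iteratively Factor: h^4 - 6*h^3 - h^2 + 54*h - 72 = (h + 3)*(h^3 - 9*h^2 + 26*h - 24) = (h - 4)*(h + 3)*(h^2 - 5*h + 6) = (h - 4)*(h - 2)*(h + 3)*(h - 3)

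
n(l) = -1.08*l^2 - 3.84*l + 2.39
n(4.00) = -30.25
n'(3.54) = -11.49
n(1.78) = -7.87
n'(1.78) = -7.68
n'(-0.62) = -2.50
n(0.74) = -1.04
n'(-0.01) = -3.82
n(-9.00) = -50.53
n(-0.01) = 2.43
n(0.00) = 2.39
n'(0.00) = -3.84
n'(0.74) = -5.44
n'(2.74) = -9.76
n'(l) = -2.16*l - 3.84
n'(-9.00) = 15.60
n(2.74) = -16.24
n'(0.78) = -5.52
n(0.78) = -1.26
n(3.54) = -24.74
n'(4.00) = -12.48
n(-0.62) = 4.36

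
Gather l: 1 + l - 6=l - 5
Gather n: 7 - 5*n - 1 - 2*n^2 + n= -2*n^2 - 4*n + 6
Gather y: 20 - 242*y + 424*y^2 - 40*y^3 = -40*y^3 + 424*y^2 - 242*y + 20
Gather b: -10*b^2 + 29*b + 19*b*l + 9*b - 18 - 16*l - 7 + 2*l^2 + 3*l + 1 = -10*b^2 + b*(19*l + 38) + 2*l^2 - 13*l - 24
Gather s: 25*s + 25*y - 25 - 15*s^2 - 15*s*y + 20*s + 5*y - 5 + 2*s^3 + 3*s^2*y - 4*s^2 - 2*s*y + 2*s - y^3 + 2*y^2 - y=2*s^3 + s^2*(3*y - 19) + s*(47 - 17*y) - y^3 + 2*y^2 + 29*y - 30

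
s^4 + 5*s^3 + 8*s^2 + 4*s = s*(s + 1)*(s + 2)^2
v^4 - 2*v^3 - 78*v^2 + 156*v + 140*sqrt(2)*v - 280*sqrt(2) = (v - 2)*(v - 5*sqrt(2))*(v - 2*sqrt(2))*(v + 7*sqrt(2))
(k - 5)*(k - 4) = k^2 - 9*k + 20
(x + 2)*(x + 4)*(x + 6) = x^3 + 12*x^2 + 44*x + 48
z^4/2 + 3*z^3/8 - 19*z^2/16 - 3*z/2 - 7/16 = (z/2 + 1/4)*(z - 7/4)*(z + 1)^2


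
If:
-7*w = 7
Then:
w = -1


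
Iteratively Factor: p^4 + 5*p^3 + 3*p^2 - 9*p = (p + 3)*(p^3 + 2*p^2 - 3*p) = (p + 3)^2*(p^2 - p) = p*(p + 3)^2*(p - 1)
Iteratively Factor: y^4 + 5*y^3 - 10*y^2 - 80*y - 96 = (y - 4)*(y^3 + 9*y^2 + 26*y + 24) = (y - 4)*(y + 3)*(y^2 + 6*y + 8) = (y - 4)*(y + 2)*(y + 3)*(y + 4)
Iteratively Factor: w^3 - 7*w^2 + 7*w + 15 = (w + 1)*(w^2 - 8*w + 15) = (w - 5)*(w + 1)*(w - 3)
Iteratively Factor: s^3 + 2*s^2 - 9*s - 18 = (s + 2)*(s^2 - 9) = (s - 3)*(s + 2)*(s + 3)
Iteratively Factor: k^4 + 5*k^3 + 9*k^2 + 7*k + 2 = (k + 1)*(k^3 + 4*k^2 + 5*k + 2) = (k + 1)^2*(k^2 + 3*k + 2) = (k + 1)^2*(k + 2)*(k + 1)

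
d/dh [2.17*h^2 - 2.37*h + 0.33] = 4.34*h - 2.37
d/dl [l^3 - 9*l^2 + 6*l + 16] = 3*l^2 - 18*l + 6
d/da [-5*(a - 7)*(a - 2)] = 45 - 10*a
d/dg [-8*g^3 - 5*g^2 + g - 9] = -24*g^2 - 10*g + 1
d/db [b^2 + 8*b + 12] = 2*b + 8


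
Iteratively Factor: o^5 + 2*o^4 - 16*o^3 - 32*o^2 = (o + 4)*(o^4 - 2*o^3 - 8*o^2) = (o - 4)*(o + 4)*(o^3 + 2*o^2) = o*(o - 4)*(o + 4)*(o^2 + 2*o) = o*(o - 4)*(o + 2)*(o + 4)*(o)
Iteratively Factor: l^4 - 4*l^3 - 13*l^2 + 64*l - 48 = (l - 1)*(l^3 - 3*l^2 - 16*l + 48) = (l - 3)*(l - 1)*(l^2 - 16) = (l - 3)*(l - 1)*(l + 4)*(l - 4)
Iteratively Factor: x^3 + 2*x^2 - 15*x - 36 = (x + 3)*(x^2 - x - 12) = (x - 4)*(x + 3)*(x + 3)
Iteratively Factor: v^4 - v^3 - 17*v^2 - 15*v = (v)*(v^3 - v^2 - 17*v - 15) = v*(v + 3)*(v^2 - 4*v - 5) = v*(v + 1)*(v + 3)*(v - 5)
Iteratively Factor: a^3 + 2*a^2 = (a)*(a^2 + 2*a) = a*(a + 2)*(a)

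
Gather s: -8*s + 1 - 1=-8*s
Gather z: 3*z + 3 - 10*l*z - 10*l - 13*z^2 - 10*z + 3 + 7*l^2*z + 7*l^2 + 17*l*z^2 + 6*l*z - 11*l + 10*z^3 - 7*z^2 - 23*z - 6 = 7*l^2 - 21*l + 10*z^3 + z^2*(17*l - 20) + z*(7*l^2 - 4*l - 30)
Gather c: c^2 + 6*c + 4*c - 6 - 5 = c^2 + 10*c - 11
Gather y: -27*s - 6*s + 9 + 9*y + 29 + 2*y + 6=-33*s + 11*y + 44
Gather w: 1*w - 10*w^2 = -10*w^2 + w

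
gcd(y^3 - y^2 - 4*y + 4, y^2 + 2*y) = y + 2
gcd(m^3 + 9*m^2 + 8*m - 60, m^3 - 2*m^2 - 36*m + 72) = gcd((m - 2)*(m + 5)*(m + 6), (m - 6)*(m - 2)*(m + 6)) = m^2 + 4*m - 12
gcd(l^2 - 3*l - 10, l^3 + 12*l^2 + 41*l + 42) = l + 2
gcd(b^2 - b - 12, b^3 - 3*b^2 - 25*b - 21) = b + 3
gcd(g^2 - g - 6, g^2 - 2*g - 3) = g - 3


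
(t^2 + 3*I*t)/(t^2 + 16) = t*(t + 3*I)/(t^2 + 16)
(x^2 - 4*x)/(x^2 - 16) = x/(x + 4)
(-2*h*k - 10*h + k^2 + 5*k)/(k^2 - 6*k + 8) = (-2*h*k - 10*h + k^2 + 5*k)/(k^2 - 6*k + 8)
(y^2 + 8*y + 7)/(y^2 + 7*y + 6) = (y + 7)/(y + 6)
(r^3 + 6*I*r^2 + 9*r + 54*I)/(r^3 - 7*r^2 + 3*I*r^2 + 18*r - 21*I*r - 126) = (r + 3*I)/(r - 7)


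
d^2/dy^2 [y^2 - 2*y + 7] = 2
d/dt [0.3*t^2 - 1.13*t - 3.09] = 0.6*t - 1.13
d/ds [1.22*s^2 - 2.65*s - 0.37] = 2.44*s - 2.65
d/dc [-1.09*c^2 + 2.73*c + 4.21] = 2.73 - 2.18*c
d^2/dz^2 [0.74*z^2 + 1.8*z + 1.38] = 1.48000000000000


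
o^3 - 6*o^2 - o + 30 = (o - 5)*(o - 3)*(o + 2)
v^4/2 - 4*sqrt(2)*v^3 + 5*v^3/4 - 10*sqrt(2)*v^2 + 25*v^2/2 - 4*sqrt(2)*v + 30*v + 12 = (v/2 + 1)*(v + 1/2)*(v - 6*sqrt(2))*(v - 2*sqrt(2))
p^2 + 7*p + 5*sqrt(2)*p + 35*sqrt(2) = (p + 7)*(p + 5*sqrt(2))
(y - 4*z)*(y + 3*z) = y^2 - y*z - 12*z^2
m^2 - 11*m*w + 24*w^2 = (m - 8*w)*(m - 3*w)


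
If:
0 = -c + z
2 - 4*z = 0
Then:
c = 1/2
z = 1/2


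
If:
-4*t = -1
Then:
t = 1/4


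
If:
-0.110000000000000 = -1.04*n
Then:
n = 0.11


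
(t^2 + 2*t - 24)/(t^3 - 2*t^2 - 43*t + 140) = (t + 6)/(t^2 + 2*t - 35)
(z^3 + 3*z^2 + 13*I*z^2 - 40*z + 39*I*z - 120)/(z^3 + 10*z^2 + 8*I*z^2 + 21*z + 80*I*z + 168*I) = (z + 5*I)/(z + 7)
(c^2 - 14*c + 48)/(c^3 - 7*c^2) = (c^2 - 14*c + 48)/(c^2*(c - 7))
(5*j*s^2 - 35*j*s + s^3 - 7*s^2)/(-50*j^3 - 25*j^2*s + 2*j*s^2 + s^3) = s*(s - 7)/(-10*j^2 - 3*j*s + s^2)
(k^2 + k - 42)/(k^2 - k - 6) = (-k^2 - k + 42)/(-k^2 + k + 6)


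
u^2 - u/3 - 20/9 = (u - 5/3)*(u + 4/3)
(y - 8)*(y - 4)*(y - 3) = y^3 - 15*y^2 + 68*y - 96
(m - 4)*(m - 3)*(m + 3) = m^3 - 4*m^2 - 9*m + 36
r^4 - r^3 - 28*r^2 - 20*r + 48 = (r - 6)*(r - 1)*(r + 2)*(r + 4)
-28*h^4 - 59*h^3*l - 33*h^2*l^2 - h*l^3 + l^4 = (-7*h + l)*(h + l)^2*(4*h + l)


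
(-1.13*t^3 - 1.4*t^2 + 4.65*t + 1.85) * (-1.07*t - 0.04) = 1.2091*t^4 + 1.5432*t^3 - 4.9195*t^2 - 2.1655*t - 0.074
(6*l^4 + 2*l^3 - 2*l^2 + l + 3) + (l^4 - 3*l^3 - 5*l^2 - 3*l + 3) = 7*l^4 - l^3 - 7*l^2 - 2*l + 6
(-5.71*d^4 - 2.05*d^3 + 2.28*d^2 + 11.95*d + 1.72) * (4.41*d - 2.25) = -25.1811*d^5 + 3.807*d^4 + 14.6673*d^3 + 47.5695*d^2 - 19.3023*d - 3.87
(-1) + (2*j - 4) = 2*j - 5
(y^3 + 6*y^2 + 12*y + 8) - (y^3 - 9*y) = 6*y^2 + 21*y + 8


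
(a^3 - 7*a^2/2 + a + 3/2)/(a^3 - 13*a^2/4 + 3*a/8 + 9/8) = 4*(a - 1)/(4*a - 3)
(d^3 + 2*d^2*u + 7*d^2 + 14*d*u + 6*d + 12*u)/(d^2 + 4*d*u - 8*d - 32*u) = (d^3 + 2*d^2*u + 7*d^2 + 14*d*u + 6*d + 12*u)/(d^2 + 4*d*u - 8*d - 32*u)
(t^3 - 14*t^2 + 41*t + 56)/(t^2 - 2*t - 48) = (t^2 - 6*t - 7)/(t + 6)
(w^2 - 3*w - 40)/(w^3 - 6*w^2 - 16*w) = (w + 5)/(w*(w + 2))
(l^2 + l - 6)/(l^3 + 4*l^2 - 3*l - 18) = 1/(l + 3)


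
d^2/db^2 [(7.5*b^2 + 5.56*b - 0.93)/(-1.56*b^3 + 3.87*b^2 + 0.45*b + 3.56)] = (-36.504*b^6 - 81.184896*b^5 + 196.969968*b^4 - 821.188404*b^3 + 329.09175*b^2 + 500.31405*b - 197.538702)/(3.796416*b^9 - 28.254096*b^8 + 66.806532*b^7 - 67.651011*b^6 + 109.683477*b^5 - 147.309597*b^4 + 22.022883*b^3 - 149.303196*b^2 - 17.10936*b - 45.118016)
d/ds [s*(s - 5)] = 2*s - 5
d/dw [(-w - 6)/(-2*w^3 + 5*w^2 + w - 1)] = (2*w^3 - 5*w^2 - w + (w + 6)*(-6*w^2 + 10*w + 1) + 1)/(2*w^3 - 5*w^2 - w + 1)^2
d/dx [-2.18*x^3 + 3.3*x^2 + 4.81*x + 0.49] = -6.54*x^2 + 6.6*x + 4.81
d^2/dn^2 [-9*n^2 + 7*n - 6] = -18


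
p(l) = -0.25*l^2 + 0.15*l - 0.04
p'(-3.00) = 1.65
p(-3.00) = -2.74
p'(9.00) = -4.35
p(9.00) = -18.94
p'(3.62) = -1.66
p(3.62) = -2.77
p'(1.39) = -0.54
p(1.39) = -0.31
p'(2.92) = -1.31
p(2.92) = -1.73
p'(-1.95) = 1.12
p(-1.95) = -1.28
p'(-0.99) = 0.64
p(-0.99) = -0.43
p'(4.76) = -2.23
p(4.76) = -4.99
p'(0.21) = 0.04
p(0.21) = -0.02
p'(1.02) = -0.36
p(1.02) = -0.15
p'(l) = 0.15 - 0.5*l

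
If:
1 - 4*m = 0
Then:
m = 1/4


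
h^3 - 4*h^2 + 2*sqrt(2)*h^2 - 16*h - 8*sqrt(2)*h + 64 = (h - 4)*(h - 2*sqrt(2))*(h + 4*sqrt(2))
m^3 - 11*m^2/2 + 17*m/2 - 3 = (m - 3)*(m - 2)*(m - 1/2)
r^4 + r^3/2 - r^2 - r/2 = r*(r - 1)*(r + 1/2)*(r + 1)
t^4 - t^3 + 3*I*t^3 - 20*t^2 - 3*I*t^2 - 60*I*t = t*(t - 5)*(t + 4)*(t + 3*I)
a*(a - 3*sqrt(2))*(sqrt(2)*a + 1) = sqrt(2)*a^3 - 5*a^2 - 3*sqrt(2)*a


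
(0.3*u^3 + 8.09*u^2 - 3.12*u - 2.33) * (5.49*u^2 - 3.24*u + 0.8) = 1.647*u^5 + 43.4421*u^4 - 43.1004*u^3 + 3.7891*u^2 + 5.0532*u - 1.864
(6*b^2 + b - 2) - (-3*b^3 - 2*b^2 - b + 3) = 3*b^3 + 8*b^2 + 2*b - 5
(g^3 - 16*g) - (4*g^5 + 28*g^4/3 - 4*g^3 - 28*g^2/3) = -4*g^5 - 28*g^4/3 + 5*g^3 + 28*g^2/3 - 16*g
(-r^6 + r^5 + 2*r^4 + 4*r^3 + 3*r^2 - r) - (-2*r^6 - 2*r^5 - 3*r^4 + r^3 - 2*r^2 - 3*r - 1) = r^6 + 3*r^5 + 5*r^4 + 3*r^3 + 5*r^2 + 2*r + 1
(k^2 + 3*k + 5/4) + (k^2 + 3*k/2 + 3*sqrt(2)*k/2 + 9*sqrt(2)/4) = 2*k^2 + 3*sqrt(2)*k/2 + 9*k/2 + 5/4 + 9*sqrt(2)/4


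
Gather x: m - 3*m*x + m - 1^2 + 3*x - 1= 2*m + x*(3 - 3*m) - 2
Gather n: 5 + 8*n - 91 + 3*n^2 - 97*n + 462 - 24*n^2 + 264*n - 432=-21*n^2 + 175*n - 56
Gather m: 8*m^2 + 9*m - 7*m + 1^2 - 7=8*m^2 + 2*m - 6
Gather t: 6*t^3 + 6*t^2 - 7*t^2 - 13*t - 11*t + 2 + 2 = 6*t^3 - t^2 - 24*t + 4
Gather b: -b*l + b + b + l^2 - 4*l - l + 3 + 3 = b*(2 - l) + l^2 - 5*l + 6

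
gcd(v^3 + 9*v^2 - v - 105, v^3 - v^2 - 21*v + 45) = v^2 + 2*v - 15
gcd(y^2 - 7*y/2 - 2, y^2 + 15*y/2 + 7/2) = y + 1/2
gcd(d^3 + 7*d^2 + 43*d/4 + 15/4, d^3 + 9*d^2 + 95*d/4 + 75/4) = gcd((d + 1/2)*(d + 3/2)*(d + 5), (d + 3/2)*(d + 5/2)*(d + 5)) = d^2 + 13*d/2 + 15/2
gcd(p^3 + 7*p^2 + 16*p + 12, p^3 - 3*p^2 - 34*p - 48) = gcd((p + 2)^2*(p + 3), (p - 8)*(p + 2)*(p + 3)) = p^2 + 5*p + 6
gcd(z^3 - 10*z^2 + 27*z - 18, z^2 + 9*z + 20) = 1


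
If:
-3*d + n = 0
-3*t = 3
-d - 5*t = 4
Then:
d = 1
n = 3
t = -1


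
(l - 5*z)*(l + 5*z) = l^2 - 25*z^2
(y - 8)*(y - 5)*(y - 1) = y^3 - 14*y^2 + 53*y - 40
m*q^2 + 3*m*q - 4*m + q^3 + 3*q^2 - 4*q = (m + q)*(q - 1)*(q + 4)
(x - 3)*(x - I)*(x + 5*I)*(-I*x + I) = -I*x^4 + 4*x^3 + 4*I*x^3 - 16*x^2 - 8*I*x^2 + 12*x + 20*I*x - 15*I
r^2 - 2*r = r*(r - 2)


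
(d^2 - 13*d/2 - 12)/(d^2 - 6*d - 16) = (d + 3/2)/(d + 2)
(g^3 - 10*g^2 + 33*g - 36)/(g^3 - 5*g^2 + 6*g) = (g^2 - 7*g + 12)/(g*(g - 2))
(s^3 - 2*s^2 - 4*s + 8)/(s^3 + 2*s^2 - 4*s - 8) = (s - 2)/(s + 2)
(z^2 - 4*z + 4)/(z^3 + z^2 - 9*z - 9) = (z^2 - 4*z + 4)/(z^3 + z^2 - 9*z - 9)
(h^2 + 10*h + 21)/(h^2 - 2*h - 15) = (h + 7)/(h - 5)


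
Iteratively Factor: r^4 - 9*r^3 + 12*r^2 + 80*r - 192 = (r + 3)*(r^3 - 12*r^2 + 48*r - 64) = (r - 4)*(r + 3)*(r^2 - 8*r + 16) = (r - 4)^2*(r + 3)*(r - 4)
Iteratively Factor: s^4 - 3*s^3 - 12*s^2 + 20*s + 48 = (s + 2)*(s^3 - 5*s^2 - 2*s + 24) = (s + 2)^2*(s^2 - 7*s + 12) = (s - 4)*(s + 2)^2*(s - 3)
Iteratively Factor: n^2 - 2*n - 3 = (n - 3)*(n + 1)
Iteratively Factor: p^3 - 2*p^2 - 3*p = (p)*(p^2 - 2*p - 3) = p*(p + 1)*(p - 3)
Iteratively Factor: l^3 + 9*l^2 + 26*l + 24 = (l + 3)*(l^2 + 6*l + 8) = (l + 2)*(l + 3)*(l + 4)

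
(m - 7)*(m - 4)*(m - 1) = m^3 - 12*m^2 + 39*m - 28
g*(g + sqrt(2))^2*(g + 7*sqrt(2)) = g^4 + 9*sqrt(2)*g^3 + 30*g^2 + 14*sqrt(2)*g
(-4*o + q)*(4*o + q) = -16*o^2 + q^2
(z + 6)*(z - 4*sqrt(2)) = z^2 - 4*sqrt(2)*z + 6*z - 24*sqrt(2)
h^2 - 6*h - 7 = (h - 7)*(h + 1)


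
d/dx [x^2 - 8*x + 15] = 2*x - 8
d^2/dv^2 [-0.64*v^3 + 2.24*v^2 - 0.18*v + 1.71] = 4.48 - 3.84*v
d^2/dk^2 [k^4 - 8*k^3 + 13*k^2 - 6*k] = 12*k^2 - 48*k + 26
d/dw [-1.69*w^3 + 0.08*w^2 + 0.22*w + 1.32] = -5.07*w^2 + 0.16*w + 0.22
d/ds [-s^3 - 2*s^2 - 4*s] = -3*s^2 - 4*s - 4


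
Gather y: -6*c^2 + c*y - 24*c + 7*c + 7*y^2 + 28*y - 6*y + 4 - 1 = -6*c^2 - 17*c + 7*y^2 + y*(c + 22) + 3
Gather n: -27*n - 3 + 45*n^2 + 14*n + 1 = 45*n^2 - 13*n - 2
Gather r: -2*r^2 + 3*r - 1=-2*r^2 + 3*r - 1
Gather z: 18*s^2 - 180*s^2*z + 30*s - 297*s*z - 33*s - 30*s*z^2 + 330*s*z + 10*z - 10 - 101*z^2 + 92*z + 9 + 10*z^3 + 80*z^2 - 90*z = 18*s^2 - 3*s + 10*z^3 + z^2*(-30*s - 21) + z*(-180*s^2 + 33*s + 12) - 1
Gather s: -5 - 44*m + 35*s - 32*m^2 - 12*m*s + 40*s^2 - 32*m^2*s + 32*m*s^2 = -32*m^2 - 44*m + s^2*(32*m + 40) + s*(-32*m^2 - 12*m + 35) - 5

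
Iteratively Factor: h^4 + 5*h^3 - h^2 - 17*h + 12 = (h - 1)*(h^3 + 6*h^2 + 5*h - 12) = (h - 1)*(h + 3)*(h^2 + 3*h - 4) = (h - 1)^2*(h + 3)*(h + 4)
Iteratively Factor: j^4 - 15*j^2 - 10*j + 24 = (j + 3)*(j^3 - 3*j^2 - 6*j + 8) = (j - 1)*(j + 3)*(j^2 - 2*j - 8) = (j - 4)*(j - 1)*(j + 3)*(j + 2)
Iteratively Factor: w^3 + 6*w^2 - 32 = (w - 2)*(w^2 + 8*w + 16) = (w - 2)*(w + 4)*(w + 4)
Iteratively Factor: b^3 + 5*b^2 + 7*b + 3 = (b + 1)*(b^2 + 4*b + 3) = (b + 1)*(b + 3)*(b + 1)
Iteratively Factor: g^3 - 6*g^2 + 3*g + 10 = (g - 5)*(g^2 - g - 2) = (g - 5)*(g - 2)*(g + 1)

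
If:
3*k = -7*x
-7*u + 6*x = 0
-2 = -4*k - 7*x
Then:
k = 2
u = -36/49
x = -6/7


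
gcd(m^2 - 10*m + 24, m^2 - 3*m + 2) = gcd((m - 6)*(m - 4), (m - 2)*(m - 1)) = 1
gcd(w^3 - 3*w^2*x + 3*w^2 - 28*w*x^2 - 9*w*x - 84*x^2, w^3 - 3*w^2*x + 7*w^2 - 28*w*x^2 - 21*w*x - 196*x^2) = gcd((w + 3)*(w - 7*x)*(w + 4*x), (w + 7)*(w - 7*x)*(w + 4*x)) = -w^2 + 3*w*x + 28*x^2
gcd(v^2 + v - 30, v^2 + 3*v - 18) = v + 6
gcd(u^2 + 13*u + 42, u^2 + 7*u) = u + 7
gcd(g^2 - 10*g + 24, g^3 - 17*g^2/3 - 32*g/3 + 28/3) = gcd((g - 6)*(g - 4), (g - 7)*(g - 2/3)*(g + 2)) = 1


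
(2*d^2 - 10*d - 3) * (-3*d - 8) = -6*d^3 + 14*d^2 + 89*d + 24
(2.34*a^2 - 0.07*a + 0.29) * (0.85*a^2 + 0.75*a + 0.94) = 1.989*a^4 + 1.6955*a^3 + 2.3936*a^2 + 0.1517*a + 0.2726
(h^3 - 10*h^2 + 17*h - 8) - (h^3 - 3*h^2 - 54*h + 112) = -7*h^2 + 71*h - 120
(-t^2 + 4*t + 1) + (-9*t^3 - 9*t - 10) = -9*t^3 - t^2 - 5*t - 9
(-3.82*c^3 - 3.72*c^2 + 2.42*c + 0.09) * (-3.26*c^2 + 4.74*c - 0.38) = 12.4532*c^5 - 5.9796*c^4 - 24.0704*c^3 + 12.591*c^2 - 0.493*c - 0.0342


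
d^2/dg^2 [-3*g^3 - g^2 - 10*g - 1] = -18*g - 2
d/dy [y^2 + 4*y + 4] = 2*y + 4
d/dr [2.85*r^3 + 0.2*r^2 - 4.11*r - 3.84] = 8.55*r^2 + 0.4*r - 4.11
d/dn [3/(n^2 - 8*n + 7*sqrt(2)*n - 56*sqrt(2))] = 3*(-2*n - 7*sqrt(2) + 8)/(n^2 - 8*n + 7*sqrt(2)*n - 56*sqrt(2))^2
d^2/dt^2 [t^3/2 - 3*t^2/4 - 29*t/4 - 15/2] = 3*t - 3/2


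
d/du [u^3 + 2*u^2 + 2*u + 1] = 3*u^2 + 4*u + 2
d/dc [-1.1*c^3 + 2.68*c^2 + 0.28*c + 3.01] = -3.3*c^2 + 5.36*c + 0.28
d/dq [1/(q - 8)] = -1/(q - 8)^2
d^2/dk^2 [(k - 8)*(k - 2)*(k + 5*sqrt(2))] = 6*k - 20 + 10*sqrt(2)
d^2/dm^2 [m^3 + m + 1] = 6*m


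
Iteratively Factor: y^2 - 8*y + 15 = (y - 5)*(y - 3)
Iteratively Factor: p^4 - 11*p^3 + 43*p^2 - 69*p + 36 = (p - 3)*(p^3 - 8*p^2 + 19*p - 12) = (p - 4)*(p - 3)*(p^2 - 4*p + 3) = (p - 4)*(p - 3)*(p - 1)*(p - 3)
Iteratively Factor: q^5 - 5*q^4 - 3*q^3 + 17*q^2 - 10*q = (q)*(q^4 - 5*q^3 - 3*q^2 + 17*q - 10) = q*(q - 1)*(q^3 - 4*q^2 - 7*q + 10) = q*(q - 1)*(q + 2)*(q^2 - 6*q + 5) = q*(q - 1)^2*(q + 2)*(q - 5)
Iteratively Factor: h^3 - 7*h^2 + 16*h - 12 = (h - 2)*(h^2 - 5*h + 6) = (h - 2)^2*(h - 3)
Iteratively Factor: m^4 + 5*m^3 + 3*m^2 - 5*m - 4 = (m - 1)*(m^3 + 6*m^2 + 9*m + 4) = (m - 1)*(m + 1)*(m^2 + 5*m + 4) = (m - 1)*(m + 1)^2*(m + 4)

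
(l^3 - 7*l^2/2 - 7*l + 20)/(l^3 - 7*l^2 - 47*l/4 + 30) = 2*(l^2 - 6*l + 8)/(2*l^2 - 19*l + 24)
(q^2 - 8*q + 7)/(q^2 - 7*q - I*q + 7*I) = (q - 1)/(q - I)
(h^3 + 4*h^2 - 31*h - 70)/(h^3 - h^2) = (h^3 + 4*h^2 - 31*h - 70)/(h^2*(h - 1))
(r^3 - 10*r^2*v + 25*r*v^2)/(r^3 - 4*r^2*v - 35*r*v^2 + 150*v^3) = r/(r + 6*v)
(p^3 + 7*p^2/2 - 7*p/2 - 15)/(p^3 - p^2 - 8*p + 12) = (p + 5/2)/(p - 2)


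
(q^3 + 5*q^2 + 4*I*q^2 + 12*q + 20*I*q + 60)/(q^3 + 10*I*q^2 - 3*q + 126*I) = (q^2 + q*(5 - 2*I) - 10*I)/(q^2 + 4*I*q + 21)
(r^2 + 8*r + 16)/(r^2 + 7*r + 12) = (r + 4)/(r + 3)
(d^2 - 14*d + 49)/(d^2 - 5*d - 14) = (d - 7)/(d + 2)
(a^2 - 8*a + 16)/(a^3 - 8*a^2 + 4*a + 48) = (a - 4)/(a^2 - 4*a - 12)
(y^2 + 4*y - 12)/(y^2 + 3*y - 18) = (y - 2)/(y - 3)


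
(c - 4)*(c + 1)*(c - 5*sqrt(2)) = c^3 - 5*sqrt(2)*c^2 - 3*c^2 - 4*c + 15*sqrt(2)*c + 20*sqrt(2)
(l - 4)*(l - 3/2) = l^2 - 11*l/2 + 6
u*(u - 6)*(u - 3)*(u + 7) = u^4 - 2*u^3 - 45*u^2 + 126*u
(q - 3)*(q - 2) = q^2 - 5*q + 6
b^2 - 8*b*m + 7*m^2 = (b - 7*m)*(b - m)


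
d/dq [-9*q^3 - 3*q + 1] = -27*q^2 - 3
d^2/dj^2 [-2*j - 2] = 0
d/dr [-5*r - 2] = -5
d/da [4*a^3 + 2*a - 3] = 12*a^2 + 2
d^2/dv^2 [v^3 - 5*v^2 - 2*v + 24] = 6*v - 10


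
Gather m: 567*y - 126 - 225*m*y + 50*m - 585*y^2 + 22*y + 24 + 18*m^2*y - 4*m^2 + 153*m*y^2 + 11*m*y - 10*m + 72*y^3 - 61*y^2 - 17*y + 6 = m^2*(18*y - 4) + m*(153*y^2 - 214*y + 40) + 72*y^3 - 646*y^2 + 572*y - 96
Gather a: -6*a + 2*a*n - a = a*(2*n - 7)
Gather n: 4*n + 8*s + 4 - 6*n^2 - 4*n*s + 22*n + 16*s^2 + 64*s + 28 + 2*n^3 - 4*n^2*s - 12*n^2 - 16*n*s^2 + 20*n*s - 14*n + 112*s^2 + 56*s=2*n^3 + n^2*(-4*s - 18) + n*(-16*s^2 + 16*s + 12) + 128*s^2 + 128*s + 32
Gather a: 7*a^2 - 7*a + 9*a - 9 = 7*a^2 + 2*a - 9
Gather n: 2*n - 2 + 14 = 2*n + 12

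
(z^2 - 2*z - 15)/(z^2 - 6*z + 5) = (z + 3)/(z - 1)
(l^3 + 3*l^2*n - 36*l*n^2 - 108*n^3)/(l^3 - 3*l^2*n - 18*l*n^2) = (l + 6*n)/l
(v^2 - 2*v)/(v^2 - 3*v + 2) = v/(v - 1)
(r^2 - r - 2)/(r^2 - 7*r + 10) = (r + 1)/(r - 5)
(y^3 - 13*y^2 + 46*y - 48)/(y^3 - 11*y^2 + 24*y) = (y - 2)/y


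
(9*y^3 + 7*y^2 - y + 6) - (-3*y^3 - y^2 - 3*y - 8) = 12*y^3 + 8*y^2 + 2*y + 14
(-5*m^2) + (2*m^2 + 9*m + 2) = -3*m^2 + 9*m + 2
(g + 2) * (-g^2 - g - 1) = -g^3 - 3*g^2 - 3*g - 2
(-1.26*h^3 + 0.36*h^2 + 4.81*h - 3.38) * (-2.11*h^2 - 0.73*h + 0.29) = 2.6586*h^5 + 0.1602*h^4 - 10.7773*h^3 + 3.7249*h^2 + 3.8623*h - 0.9802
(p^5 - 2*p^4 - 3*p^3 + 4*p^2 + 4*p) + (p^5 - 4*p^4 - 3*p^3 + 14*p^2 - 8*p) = 2*p^5 - 6*p^4 - 6*p^3 + 18*p^2 - 4*p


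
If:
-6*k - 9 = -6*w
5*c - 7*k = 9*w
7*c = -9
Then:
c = -9/7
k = -279/224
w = 57/224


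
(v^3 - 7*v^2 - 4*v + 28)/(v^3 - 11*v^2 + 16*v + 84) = (v - 2)/(v - 6)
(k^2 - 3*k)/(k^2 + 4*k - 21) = k/(k + 7)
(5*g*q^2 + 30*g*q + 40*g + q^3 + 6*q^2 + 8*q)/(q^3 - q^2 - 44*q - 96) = (5*g*q + 10*g + q^2 + 2*q)/(q^2 - 5*q - 24)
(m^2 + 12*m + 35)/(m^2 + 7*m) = (m + 5)/m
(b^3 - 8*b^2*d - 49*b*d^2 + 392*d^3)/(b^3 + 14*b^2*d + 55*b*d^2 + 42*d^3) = (b^2 - 15*b*d + 56*d^2)/(b^2 + 7*b*d + 6*d^2)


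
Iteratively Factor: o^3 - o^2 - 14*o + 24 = (o - 2)*(o^2 + o - 12) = (o - 2)*(o + 4)*(o - 3)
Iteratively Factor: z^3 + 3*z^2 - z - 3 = (z - 1)*(z^2 + 4*z + 3) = (z - 1)*(z + 1)*(z + 3)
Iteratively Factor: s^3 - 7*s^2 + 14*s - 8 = (s - 4)*(s^2 - 3*s + 2) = (s - 4)*(s - 2)*(s - 1)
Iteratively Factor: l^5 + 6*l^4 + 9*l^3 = (l)*(l^4 + 6*l^3 + 9*l^2) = l*(l + 3)*(l^3 + 3*l^2) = l*(l + 3)^2*(l^2) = l^2*(l + 3)^2*(l)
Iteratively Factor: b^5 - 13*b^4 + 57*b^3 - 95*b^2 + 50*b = (b - 2)*(b^4 - 11*b^3 + 35*b^2 - 25*b) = b*(b - 2)*(b^3 - 11*b^2 + 35*b - 25) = b*(b - 2)*(b - 1)*(b^2 - 10*b + 25) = b*(b - 5)*(b - 2)*(b - 1)*(b - 5)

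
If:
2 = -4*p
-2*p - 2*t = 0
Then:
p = -1/2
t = 1/2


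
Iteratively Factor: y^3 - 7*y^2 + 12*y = (y - 4)*(y^2 - 3*y) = y*(y - 4)*(y - 3)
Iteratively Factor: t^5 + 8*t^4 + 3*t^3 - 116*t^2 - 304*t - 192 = (t + 4)*(t^4 + 4*t^3 - 13*t^2 - 64*t - 48) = (t + 3)*(t + 4)*(t^3 + t^2 - 16*t - 16) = (t + 3)*(t + 4)^2*(t^2 - 3*t - 4) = (t + 1)*(t + 3)*(t + 4)^2*(t - 4)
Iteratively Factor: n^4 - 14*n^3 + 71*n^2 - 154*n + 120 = (n - 3)*(n^3 - 11*n^2 + 38*n - 40) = (n - 4)*(n - 3)*(n^2 - 7*n + 10) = (n - 4)*(n - 3)*(n - 2)*(n - 5)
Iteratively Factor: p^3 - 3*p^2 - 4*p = (p + 1)*(p^2 - 4*p) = (p - 4)*(p + 1)*(p)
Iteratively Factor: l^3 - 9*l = (l + 3)*(l^2 - 3*l) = l*(l + 3)*(l - 3)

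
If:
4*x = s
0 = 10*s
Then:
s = 0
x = 0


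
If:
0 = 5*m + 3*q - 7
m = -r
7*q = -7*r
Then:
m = 7/8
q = 7/8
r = -7/8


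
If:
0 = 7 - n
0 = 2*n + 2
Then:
No Solution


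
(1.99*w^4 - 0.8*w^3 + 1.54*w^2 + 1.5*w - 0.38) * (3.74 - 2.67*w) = -5.3133*w^5 + 9.5786*w^4 - 7.1038*w^3 + 1.7546*w^2 + 6.6246*w - 1.4212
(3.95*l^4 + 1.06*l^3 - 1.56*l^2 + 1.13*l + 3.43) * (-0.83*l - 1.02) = -3.2785*l^5 - 4.9088*l^4 + 0.2136*l^3 + 0.6533*l^2 - 3.9995*l - 3.4986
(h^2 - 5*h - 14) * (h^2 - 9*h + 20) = h^4 - 14*h^3 + 51*h^2 + 26*h - 280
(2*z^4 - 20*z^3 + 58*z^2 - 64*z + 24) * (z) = 2*z^5 - 20*z^4 + 58*z^3 - 64*z^2 + 24*z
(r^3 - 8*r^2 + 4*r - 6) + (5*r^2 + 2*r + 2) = r^3 - 3*r^2 + 6*r - 4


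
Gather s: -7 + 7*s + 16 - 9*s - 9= -2*s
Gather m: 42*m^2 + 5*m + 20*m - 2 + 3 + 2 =42*m^2 + 25*m + 3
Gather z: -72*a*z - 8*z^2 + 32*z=-8*z^2 + z*(32 - 72*a)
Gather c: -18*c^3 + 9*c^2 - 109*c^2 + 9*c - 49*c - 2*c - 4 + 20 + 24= -18*c^3 - 100*c^2 - 42*c + 40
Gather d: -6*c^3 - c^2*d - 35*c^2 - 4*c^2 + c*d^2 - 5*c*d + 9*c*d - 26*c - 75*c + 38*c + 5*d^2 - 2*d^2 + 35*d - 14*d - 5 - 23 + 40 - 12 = -6*c^3 - 39*c^2 - 63*c + d^2*(c + 3) + d*(-c^2 + 4*c + 21)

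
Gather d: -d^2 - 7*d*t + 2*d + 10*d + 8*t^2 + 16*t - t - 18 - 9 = -d^2 + d*(12 - 7*t) + 8*t^2 + 15*t - 27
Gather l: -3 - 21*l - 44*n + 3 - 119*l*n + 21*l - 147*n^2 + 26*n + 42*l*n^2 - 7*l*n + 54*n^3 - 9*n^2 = l*(42*n^2 - 126*n) + 54*n^3 - 156*n^2 - 18*n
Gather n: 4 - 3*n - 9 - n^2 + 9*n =-n^2 + 6*n - 5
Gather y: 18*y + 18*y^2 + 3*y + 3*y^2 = 21*y^2 + 21*y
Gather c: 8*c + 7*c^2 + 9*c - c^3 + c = -c^3 + 7*c^2 + 18*c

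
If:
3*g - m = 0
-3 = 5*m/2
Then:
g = -2/5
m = -6/5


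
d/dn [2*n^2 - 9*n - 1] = 4*n - 9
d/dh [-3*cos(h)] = 3*sin(h)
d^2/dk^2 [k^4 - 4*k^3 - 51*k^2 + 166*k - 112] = 12*k^2 - 24*k - 102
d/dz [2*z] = 2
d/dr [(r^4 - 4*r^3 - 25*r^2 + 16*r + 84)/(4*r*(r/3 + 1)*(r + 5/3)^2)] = 27*(31*r^3 - 11*r^2 - 252*r - 140)/(4*r^2*(27*r^3 + 135*r^2 + 225*r + 125))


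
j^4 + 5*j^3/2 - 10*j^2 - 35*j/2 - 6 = (j - 3)*(j + 1/2)*(j + 1)*(j + 4)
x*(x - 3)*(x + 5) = x^3 + 2*x^2 - 15*x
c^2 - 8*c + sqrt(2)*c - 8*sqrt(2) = (c - 8)*(c + sqrt(2))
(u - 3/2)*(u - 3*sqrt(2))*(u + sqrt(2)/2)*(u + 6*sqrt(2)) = u^4 - 3*u^3/2 + 7*sqrt(2)*u^3/2 - 33*u^2 - 21*sqrt(2)*u^2/4 - 18*sqrt(2)*u + 99*u/2 + 27*sqrt(2)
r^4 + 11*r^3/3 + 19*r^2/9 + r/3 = r*(r + 1/3)^2*(r + 3)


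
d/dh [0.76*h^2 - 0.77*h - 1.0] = 1.52*h - 0.77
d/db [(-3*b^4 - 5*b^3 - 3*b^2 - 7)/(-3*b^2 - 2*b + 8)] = (18*b^5 + 33*b^4 - 76*b^3 - 114*b^2 - 90*b - 14)/(9*b^4 + 12*b^3 - 44*b^2 - 32*b + 64)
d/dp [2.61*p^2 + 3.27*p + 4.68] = 5.22*p + 3.27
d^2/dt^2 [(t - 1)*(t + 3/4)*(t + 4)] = 6*t + 15/2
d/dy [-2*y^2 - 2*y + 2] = -4*y - 2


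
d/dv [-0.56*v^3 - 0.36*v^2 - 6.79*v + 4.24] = -1.68*v^2 - 0.72*v - 6.79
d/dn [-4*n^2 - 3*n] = -8*n - 3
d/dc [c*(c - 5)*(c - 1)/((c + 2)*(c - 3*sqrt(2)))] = (-c*(c - 5)*(c - 1)*(c + 2) - c*(c - 5)*(c - 1)*(c - 3*sqrt(2)) + (c + 2)*(c - 3*sqrt(2))*(c*(c - 5) + c*(c - 1) + (c - 5)*(c - 1)))/((c + 2)^2*(c - 3*sqrt(2))^2)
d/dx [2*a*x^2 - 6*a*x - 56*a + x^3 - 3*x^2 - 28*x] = 4*a*x - 6*a + 3*x^2 - 6*x - 28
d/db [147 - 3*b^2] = -6*b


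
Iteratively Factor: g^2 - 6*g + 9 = (g - 3)*(g - 3)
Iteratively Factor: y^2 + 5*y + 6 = (y + 2)*(y + 3)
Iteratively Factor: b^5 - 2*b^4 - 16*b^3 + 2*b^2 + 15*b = (b + 3)*(b^4 - 5*b^3 - b^2 + 5*b) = (b - 5)*(b + 3)*(b^3 - b) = (b - 5)*(b - 1)*(b + 3)*(b^2 + b) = (b - 5)*(b - 1)*(b + 1)*(b + 3)*(b)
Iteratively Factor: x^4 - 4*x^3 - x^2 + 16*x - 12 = (x - 2)*(x^3 - 2*x^2 - 5*x + 6) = (x - 2)*(x - 1)*(x^2 - x - 6) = (x - 2)*(x - 1)*(x + 2)*(x - 3)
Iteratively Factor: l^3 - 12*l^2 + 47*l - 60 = (l - 3)*(l^2 - 9*l + 20) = (l - 5)*(l - 3)*(l - 4)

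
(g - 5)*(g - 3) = g^2 - 8*g + 15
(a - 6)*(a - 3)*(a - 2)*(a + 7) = a^4 - 4*a^3 - 41*a^2 + 216*a - 252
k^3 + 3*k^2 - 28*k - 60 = (k - 5)*(k + 2)*(k + 6)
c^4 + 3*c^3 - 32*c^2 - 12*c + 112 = (c - 4)*(c - 2)*(c + 2)*(c + 7)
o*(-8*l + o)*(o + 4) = -8*l*o^2 - 32*l*o + o^3 + 4*o^2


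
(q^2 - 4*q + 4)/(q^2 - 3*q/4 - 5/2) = 4*(q - 2)/(4*q + 5)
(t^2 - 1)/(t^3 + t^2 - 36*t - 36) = (t - 1)/(t^2 - 36)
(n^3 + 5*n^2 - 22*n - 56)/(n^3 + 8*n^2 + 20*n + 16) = (n^2 + 3*n - 28)/(n^2 + 6*n + 8)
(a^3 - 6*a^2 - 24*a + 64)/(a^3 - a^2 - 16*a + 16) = (a^2 - 10*a + 16)/(a^2 - 5*a + 4)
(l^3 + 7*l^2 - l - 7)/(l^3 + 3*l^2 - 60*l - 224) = (l^2 - 1)/(l^2 - 4*l - 32)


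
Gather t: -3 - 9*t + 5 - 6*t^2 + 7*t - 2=-6*t^2 - 2*t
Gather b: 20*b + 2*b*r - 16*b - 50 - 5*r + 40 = b*(2*r + 4) - 5*r - 10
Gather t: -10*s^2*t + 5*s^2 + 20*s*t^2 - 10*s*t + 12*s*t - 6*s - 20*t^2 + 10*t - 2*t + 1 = 5*s^2 - 6*s + t^2*(20*s - 20) + t*(-10*s^2 + 2*s + 8) + 1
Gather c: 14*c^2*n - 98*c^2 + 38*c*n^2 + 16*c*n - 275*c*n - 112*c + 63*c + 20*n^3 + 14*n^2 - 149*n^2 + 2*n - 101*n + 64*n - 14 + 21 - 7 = c^2*(14*n - 98) + c*(38*n^2 - 259*n - 49) + 20*n^3 - 135*n^2 - 35*n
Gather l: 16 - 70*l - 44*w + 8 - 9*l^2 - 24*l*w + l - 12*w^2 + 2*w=-9*l^2 + l*(-24*w - 69) - 12*w^2 - 42*w + 24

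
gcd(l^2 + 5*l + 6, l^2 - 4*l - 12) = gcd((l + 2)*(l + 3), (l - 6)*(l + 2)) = l + 2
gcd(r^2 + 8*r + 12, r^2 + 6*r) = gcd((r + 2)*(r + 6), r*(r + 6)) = r + 6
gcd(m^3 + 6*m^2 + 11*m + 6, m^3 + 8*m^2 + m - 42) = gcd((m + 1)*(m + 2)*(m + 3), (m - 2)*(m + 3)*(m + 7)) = m + 3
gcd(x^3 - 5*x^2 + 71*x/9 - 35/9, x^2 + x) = 1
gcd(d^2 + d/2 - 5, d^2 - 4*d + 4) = d - 2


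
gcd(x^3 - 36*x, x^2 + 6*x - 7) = 1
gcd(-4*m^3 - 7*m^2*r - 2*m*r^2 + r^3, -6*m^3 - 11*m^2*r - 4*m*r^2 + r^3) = m^2 + 2*m*r + r^2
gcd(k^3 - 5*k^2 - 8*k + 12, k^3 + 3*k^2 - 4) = k^2 + k - 2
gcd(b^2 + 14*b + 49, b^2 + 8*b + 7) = b + 7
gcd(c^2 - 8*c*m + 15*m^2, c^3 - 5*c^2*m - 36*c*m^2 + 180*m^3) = c - 5*m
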